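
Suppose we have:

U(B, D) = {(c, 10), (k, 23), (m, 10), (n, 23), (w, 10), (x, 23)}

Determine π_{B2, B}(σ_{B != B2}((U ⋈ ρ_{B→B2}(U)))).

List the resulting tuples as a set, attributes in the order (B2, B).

ρ[B→B2]: schema becomes (B2, D); tuples unchanged.
U ⋈ ρ_{B→B2}(U) (natural join on D): {(c, 10, c), (c, 10, m), (c, 10, w), (k, 23, k), (k, 23, n), (k, 23, x), (m, 10, c), (m, 10, m), (m, 10, w), (n, 23, k), (n, 23, n), (n, 23, x), (w, 10, c), (w, 10, m), (w, 10, w), (x, 23, k), (x, 23, n), (x, 23, x)}
Selection B != B2: {(c, 10, m), (c, 10, w), (k, 23, n), (k, 23, x), (m, 10, c), (m, 10, w), (n, 23, k), (n, 23, x), (w, 10, c), (w, 10, m), (x, 23, k), (x, 23, n)}
π_{B2, B} gives {(c, m), (c, w), (k, n), (k, x), (m, c), (m, w), (n, k), (n, x), (w, c), (w, m), (x, k), (x, n)}.

{(c, m), (c, w), (k, n), (k, x), (m, c), (m, w), (n, k), (n, x), (w, c), (w, m), (x, k), (x, n)}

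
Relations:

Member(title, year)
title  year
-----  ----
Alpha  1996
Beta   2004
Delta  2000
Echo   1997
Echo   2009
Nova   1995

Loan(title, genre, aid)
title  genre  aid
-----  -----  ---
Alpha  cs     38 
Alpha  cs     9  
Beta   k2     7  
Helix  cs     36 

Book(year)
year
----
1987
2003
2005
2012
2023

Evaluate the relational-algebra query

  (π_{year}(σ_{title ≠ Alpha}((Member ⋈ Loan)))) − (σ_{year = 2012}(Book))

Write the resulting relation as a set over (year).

Natural join on title: {(Alpha, 1996, cs, 38), (Alpha, 1996, cs, 9), (Beta, 2004, k2, 7)}
σ[title ≠ Alpha]: keep tuples satisfying title ≠ Alpha → {(Beta, 2004, k2, 7)}
Keep only column(s) year: {2004}
σ[year = 2012]: keep tuples satisfying year = 2012 → {2012}
Difference: {2004} with {2012} → {2004}

{2004}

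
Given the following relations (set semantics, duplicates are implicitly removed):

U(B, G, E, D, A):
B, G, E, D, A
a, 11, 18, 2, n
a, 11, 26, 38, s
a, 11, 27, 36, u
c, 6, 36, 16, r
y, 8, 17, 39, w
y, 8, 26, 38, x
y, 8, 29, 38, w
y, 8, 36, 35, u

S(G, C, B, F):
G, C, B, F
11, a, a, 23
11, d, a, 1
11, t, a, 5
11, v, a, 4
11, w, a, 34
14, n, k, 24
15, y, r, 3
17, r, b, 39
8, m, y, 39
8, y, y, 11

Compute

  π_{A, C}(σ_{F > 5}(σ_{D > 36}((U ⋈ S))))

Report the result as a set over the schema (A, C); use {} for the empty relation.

{(s, a), (s, w), (w, m), (w, y), (x, m), (x, y)}

U ⋈ S (natural join on B, G): {(a, 11, 18, 2, n, a, 23), (a, 11, 18, 2, n, d, 1), (a, 11, 18, 2, n, t, 5), (a, 11, 18, 2, n, v, 4), (a, 11, 18, 2, n, w, 34), (a, 11, 26, 38, s, a, 23), (a, 11, 26, 38, s, d, 1), (a, 11, 26, 38, s, t, 5), (a, 11, 26, 38, s, v, 4), (a, 11, 26, 38, s, w, 34), (a, 11, 27, 36, u, a, 23), (a, 11, 27, 36, u, d, 1), (a, 11, 27, 36, u, t, 5), (a, 11, 27, 36, u, v, 4), (a, 11, 27, 36, u, w, 34), (y, 8, 17, 39, w, m, 39), (y, 8, 17, 39, w, y, 11), (y, 8, 26, 38, x, m, 39), (y, 8, 26, 38, x, y, 11), (y, 8, 29, 38, w, m, 39), (y, 8, 29, 38, w, y, 11), (y, 8, 36, 35, u, m, 39), (y, 8, 36, 35, u, y, 11)}
Apply σ_{D > 36}; surviving tuples: {(a, 11, 26, 38, s, a, 23), (a, 11, 26, 38, s, d, 1), (a, 11, 26, 38, s, t, 5), (a, 11, 26, 38, s, v, 4), (a, 11, 26, 38, s, w, 34), (y, 8, 17, 39, w, m, 39), (y, 8, 17, 39, w, y, 11), (y, 8, 26, 38, x, m, 39), (y, 8, 26, 38, x, y, 11), (y, 8, 29, 38, w, m, 39), (y, 8, 29, 38, w, y, 11)}
Apply σ_{F > 5}; surviving tuples: {(a, 11, 26, 38, s, a, 23), (a, 11, 26, 38, s, w, 34), (y, 8, 17, 39, w, m, 39), (y, 8, 17, 39, w, y, 11), (y, 8, 26, 38, x, m, 39), (y, 8, 26, 38, x, y, 11), (y, 8, 29, 38, w, m, 39), (y, 8, 29, 38, w, y, 11)}
π_{A, C} gives {(s, a), (s, w), (w, m), (w, y), (x, m), (x, y)} (2 duplicate(s) eliminated).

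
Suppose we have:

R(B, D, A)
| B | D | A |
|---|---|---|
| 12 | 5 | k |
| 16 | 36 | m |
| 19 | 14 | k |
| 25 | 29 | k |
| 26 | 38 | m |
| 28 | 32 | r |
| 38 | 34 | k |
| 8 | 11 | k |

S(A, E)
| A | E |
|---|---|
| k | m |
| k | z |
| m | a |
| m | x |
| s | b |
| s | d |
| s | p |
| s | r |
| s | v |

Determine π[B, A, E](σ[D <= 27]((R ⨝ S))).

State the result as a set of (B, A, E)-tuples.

Natural join on A: {(12, 5, k, m), (12, 5, k, z), (16, 36, m, a), (16, 36, m, x), (19, 14, k, m), (19, 14, k, z), (25, 29, k, m), (25, 29, k, z), (26, 38, m, a), (26, 38, m, x), (38, 34, k, m), (38, 34, k, z), (8, 11, k, m), (8, 11, k, z)}
Selection D <= 27: {(12, 5, k, m), (12, 5, k, z), (19, 14, k, m), (19, 14, k, z), (8, 11, k, m), (8, 11, k, z)}
π[B, A, E]: project onto (B, A, E) → {(12, k, m), (12, k, z), (19, k, m), (19, k, z), (8, k, m), (8, k, z)}

{(12, k, m), (12, k, z), (19, k, m), (19, k, z), (8, k, m), (8, k, z)}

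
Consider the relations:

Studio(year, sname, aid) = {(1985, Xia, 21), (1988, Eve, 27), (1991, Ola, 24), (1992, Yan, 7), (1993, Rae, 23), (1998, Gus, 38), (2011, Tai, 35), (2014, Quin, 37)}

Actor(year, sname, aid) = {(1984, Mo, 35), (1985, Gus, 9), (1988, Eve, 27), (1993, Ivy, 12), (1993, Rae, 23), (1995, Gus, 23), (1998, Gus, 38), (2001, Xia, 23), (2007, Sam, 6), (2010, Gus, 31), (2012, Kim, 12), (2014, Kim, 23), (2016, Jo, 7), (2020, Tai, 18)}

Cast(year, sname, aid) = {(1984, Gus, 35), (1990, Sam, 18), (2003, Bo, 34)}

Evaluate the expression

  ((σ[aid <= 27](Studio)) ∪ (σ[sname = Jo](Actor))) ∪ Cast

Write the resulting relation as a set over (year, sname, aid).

{(1984, Gus, 35), (1985, Xia, 21), (1988, Eve, 27), (1990, Sam, 18), (1991, Ola, 24), (1992, Yan, 7), (1993, Rae, 23), (2003, Bo, 34), (2016, Jo, 7)}

Selection aid <= 27: {(1985, Xia, 21), (1988, Eve, 27), (1991, Ola, 24), (1992, Yan, 7), (1993, Rae, 23)}
Selection sname = Jo: {(2016, Jo, 7)}
Set union of the two operands is {(1985, Xia, 21), (1988, Eve, 27), (1991, Ola, 24), (1992, Yan, 7), (1993, Rae, 23), (2016, Jo, 7)}.
Set union of the two operands is {(1984, Gus, 35), (1985, Xia, 21), (1988, Eve, 27), (1990, Sam, 18), (1991, Ola, 24), (1992, Yan, 7), (1993, Rae, 23), (2003, Bo, 34), (2016, Jo, 7)}.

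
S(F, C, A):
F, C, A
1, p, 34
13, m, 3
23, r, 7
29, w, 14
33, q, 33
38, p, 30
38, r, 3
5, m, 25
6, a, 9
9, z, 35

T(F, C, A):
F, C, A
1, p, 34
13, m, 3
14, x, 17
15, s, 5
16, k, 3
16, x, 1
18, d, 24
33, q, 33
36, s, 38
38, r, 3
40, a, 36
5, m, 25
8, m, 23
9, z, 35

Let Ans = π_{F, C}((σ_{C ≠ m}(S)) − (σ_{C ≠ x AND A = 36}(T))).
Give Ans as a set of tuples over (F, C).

{(1, p), (23, r), (29, w), (33, q), (38, p), (38, r), (6, a), (9, z)}

Apply σ_{C ≠ m}; surviving tuples: {(1, p, 34), (23, r, 7), (29, w, 14), (33, q, 33), (38, p, 30), (38, r, 3), (6, a, 9), (9, z, 35)}
Apply σ_{C ≠ x AND A = 36}; surviving tuples: {(40, a, 36)}
Set difference of the two operands is {(1, p, 34), (23, r, 7), (29, w, 14), (33, q, 33), (38, p, 30), (38, r, 3), (6, a, 9), (9, z, 35)}.
π[F, C]: project onto (F, C) → {(1, p), (23, r), (29, w), (33, q), (38, p), (38, r), (6, a), (9, z)}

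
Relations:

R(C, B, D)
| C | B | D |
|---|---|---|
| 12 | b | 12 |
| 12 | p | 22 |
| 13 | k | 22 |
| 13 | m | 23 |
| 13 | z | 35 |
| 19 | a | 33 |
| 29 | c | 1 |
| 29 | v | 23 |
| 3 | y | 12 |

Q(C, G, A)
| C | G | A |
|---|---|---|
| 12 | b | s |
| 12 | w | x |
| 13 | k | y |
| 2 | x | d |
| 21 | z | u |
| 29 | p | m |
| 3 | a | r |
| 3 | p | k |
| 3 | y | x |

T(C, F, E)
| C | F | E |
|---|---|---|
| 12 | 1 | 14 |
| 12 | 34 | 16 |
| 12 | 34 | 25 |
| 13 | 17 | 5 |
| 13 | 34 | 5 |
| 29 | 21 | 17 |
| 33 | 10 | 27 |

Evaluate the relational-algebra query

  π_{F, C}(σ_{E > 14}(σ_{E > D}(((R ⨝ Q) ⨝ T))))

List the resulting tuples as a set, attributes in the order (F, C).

Natural join on C: {(12, b, 12, b, s), (12, b, 12, w, x), (12, p, 22, b, s), (12, p, 22, w, x), (13, k, 22, k, y), (13, m, 23, k, y), (13, z, 35, k, y), (29, c, 1, p, m), (29, v, 23, p, m), (3, y, 12, a, r), (3, y, 12, p, k), (3, y, 12, y, x)}
Natural join on C: {(12, b, 12, b, s, 1, 14), (12, b, 12, b, s, 34, 16), (12, b, 12, b, s, 34, 25), (12, b, 12, w, x, 1, 14), (12, b, 12, w, x, 34, 16), (12, b, 12, w, x, 34, 25), (12, p, 22, b, s, 1, 14), (12, p, 22, b, s, 34, 16), (12, p, 22, b, s, 34, 25), (12, p, 22, w, x, 1, 14), (12, p, 22, w, x, 34, 16), (12, p, 22, w, x, 34, 25), (13, k, 22, k, y, 17, 5), (13, k, 22, k, y, 34, 5), (13, m, 23, k, y, 17, 5), (13, m, 23, k, y, 34, 5), (13, z, 35, k, y, 17, 5), (13, z, 35, k, y, 34, 5), (29, c, 1, p, m, 21, 17), (29, v, 23, p, m, 21, 17)}
σ[E > D]: keep tuples satisfying E > D → {(12, b, 12, b, s, 1, 14), (12, b, 12, b, s, 34, 16), (12, b, 12, b, s, 34, 25), (12, b, 12, w, x, 1, 14), (12, b, 12, w, x, 34, 16), (12, b, 12, w, x, 34, 25), (12, p, 22, b, s, 34, 25), (12, p, 22, w, x, 34, 25), (29, c, 1, p, m, 21, 17)}
σ[E > 14]: keep tuples satisfying E > 14 → {(12, b, 12, b, s, 34, 16), (12, b, 12, b, s, 34, 25), (12, b, 12, w, x, 34, 16), (12, b, 12, w, x, 34, 25), (12, p, 22, b, s, 34, 25), (12, p, 22, w, x, 34, 25), (29, c, 1, p, m, 21, 17)}
π[F, C]: project onto (F, C) (5 duplicate(s) eliminated) → {(21, 29), (34, 12)}

{(21, 29), (34, 12)}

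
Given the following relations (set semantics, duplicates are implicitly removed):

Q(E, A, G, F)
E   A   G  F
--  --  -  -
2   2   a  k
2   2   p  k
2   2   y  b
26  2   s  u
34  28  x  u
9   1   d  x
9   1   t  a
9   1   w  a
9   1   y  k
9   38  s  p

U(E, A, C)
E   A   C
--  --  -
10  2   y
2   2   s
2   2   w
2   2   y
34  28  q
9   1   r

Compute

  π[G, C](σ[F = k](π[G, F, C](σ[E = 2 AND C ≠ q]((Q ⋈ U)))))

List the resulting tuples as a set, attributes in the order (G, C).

Natural join on E, A: {(2, 2, a, k, s), (2, 2, a, k, w), (2, 2, a, k, y), (2, 2, p, k, s), (2, 2, p, k, w), (2, 2, p, k, y), (2, 2, y, b, s), (2, 2, y, b, w), (2, 2, y, b, y), (34, 28, x, u, q), (9, 1, d, x, r), (9, 1, t, a, r), (9, 1, w, a, r), (9, 1, y, k, r)}
Apply σ_{E = 2 AND C ≠ q}; surviving tuples: {(2, 2, a, k, s), (2, 2, a, k, w), (2, 2, a, k, y), (2, 2, p, k, s), (2, 2, p, k, w), (2, 2, p, k, y), (2, 2, y, b, s), (2, 2, y, b, w), (2, 2, y, b, y)}
π_{G, F, C} gives {(a, k, s), (a, k, w), (a, k, y), (p, k, s), (p, k, w), (p, k, y), (y, b, s), (y, b, w), (y, b, y)}.
Apply σ_{F = k}; surviving tuples: {(a, k, s), (a, k, w), (a, k, y), (p, k, s), (p, k, w), (p, k, y)}
π_{G, C} gives {(a, s), (a, w), (a, y), (p, s), (p, w), (p, y)}.

{(a, s), (a, w), (a, y), (p, s), (p, w), (p, y)}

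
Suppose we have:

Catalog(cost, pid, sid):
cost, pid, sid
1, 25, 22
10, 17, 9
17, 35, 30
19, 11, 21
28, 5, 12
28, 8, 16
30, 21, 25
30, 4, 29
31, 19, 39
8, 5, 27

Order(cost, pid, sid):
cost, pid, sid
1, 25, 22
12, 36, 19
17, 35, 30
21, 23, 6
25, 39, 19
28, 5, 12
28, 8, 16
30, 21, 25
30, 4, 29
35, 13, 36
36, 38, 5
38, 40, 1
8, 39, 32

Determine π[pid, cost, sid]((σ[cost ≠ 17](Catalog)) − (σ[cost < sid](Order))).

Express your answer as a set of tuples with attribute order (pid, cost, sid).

Selection cost ≠ 17: {(1, 25, 22), (10, 17, 9), (19, 11, 21), (28, 5, 12), (28, 8, 16), (30, 21, 25), (30, 4, 29), (31, 19, 39), (8, 5, 27)}
Selection cost < sid: {(1, 25, 22), (12, 36, 19), (17, 35, 30), (35, 13, 36), (8, 39, 32)}
Difference: {(1, 25, 22), (10, 17, 9), (19, 11, 21), (28, 5, 12), (28, 8, 16), (30, 21, 25), (30, 4, 29), (31, 19, 39), (8, 5, 27)} with {(1, 25, 22), (12, 36, 19), (17, 35, 30), (35, 13, 36), (8, 39, 32)} → {(10, 17, 9), (19, 11, 21), (28, 5, 12), (28, 8, 16), (30, 21, 25), (30, 4, 29), (31, 19, 39), (8, 5, 27)}
Projecting to pid, cost, sid: {(11, 19, 21), (17, 10, 9), (19, 31, 39), (21, 30, 25), (4, 30, 29), (5, 28, 12), (5, 8, 27), (8, 28, 16)}

{(11, 19, 21), (17, 10, 9), (19, 31, 39), (21, 30, 25), (4, 30, 29), (5, 28, 12), (5, 8, 27), (8, 28, 16)}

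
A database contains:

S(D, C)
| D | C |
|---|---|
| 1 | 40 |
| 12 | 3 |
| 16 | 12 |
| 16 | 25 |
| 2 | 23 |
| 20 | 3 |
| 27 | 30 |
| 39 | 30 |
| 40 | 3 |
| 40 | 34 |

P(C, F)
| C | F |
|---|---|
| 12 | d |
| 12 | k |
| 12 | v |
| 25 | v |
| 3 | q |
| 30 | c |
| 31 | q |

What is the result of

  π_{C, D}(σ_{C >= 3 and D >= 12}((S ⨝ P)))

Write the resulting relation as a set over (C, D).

{(12, 16), (25, 16), (3, 12), (3, 20), (3, 40), (30, 27), (30, 39)}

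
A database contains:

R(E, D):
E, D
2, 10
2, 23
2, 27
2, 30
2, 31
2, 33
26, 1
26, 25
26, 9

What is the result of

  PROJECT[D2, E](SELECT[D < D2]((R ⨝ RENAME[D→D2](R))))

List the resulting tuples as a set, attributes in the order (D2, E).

ρ[D→D2]: schema becomes (E, D2); tuples unchanged.
R ⋈ RENAME[D→D2](R) (natural join on E): {(2, 10, 10), (2, 10, 23), (2, 10, 27), (2, 10, 30), (2, 10, 31), (2, 10, 33), (2, 23, 10), (2, 23, 23), (2, 23, 27), (2, 23, 30), (2, 23, 31), (2, 23, 33), (2, 27, 10), (2, 27, 23), (2, 27, 27), (2, 27, 30), (2, 27, 31), (2, 27, 33), (2, 30, 10), (2, 30, 23), (2, 30, 27), (2, 30, 30), (2, 30, 31), (2, 30, 33), (2, 31, 10), (2, 31, 23), (2, 31, 27), (2, 31, 30), (2, 31, 31), (2, 31, 33), (2, 33, 10), (2, 33, 23), (2, 33, 27), (2, 33, 30), (2, 33, 31), (2, 33, 33), (26, 1, 1), (26, 1, 25), (26, 1, 9), (26, 25, 1), (26, 25, 25), (26, 25, 9), (26, 9, 1), (26, 9, 25), (26, 9, 9)}
Selection D < D2: {(2, 10, 23), (2, 10, 27), (2, 10, 30), (2, 10, 31), (2, 10, 33), (2, 23, 27), (2, 23, 30), (2, 23, 31), (2, 23, 33), (2, 27, 30), (2, 27, 31), (2, 27, 33), (2, 30, 31), (2, 30, 33), (2, 31, 33), (26, 1, 25), (26, 1, 9), (26, 9, 25)}
π_{D2, E} gives {(23, 2), (25, 26), (27, 2), (30, 2), (31, 2), (33, 2), (9, 26)} (11 duplicate(s) eliminated).

{(23, 2), (25, 26), (27, 2), (30, 2), (31, 2), (33, 2), (9, 26)}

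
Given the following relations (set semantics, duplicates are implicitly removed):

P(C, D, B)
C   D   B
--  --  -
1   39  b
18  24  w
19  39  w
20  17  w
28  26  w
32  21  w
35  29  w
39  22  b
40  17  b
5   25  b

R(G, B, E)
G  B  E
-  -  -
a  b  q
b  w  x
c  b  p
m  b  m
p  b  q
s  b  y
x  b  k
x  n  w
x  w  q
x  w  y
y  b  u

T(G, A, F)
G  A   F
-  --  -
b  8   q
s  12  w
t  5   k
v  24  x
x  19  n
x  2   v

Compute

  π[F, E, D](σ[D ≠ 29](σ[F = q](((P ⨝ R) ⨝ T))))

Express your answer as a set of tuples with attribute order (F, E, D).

P ⋈ R (natural join on B): {(1, 39, b, a, q), (1, 39, b, c, p), (1, 39, b, m, m), (1, 39, b, p, q), (1, 39, b, s, y), (1, 39, b, x, k), (1, 39, b, y, u), (18, 24, w, b, x), (18, 24, w, x, q), (18, 24, w, x, y), (19, 39, w, b, x), (19, 39, w, x, q), (19, 39, w, x, y), (20, 17, w, b, x), (20, 17, w, x, q), (20, 17, w, x, y), (28, 26, w, b, x), (28, 26, w, x, q), (28, 26, w, x, y), (32, 21, w, b, x), (32, 21, w, x, q), (32, 21, w, x, y), (35, 29, w, b, x), (35, 29, w, x, q), (35, 29, w, x, y), (39, 22, b, a, q), (39, 22, b, c, p), (39, 22, b, m, m), (39, 22, b, p, q), (39, 22, b, s, y), (39, 22, b, x, k), (39, 22, b, y, u), (40, 17, b, a, q), (40, 17, b, c, p), (40, 17, b, m, m), (40, 17, b, p, q), (40, 17, b, s, y), (40, 17, b, x, k), (40, 17, b, y, u), (5, 25, b, a, q), (5, 25, b, c, p), (5, 25, b, m, m), (5, 25, b, p, q), (5, 25, b, s, y), (5, 25, b, x, k), (5, 25, b, y, u)}
(P ⨝ R) ⋈ T (natural join on G): {(1, 39, b, s, y, 12, w), (1, 39, b, x, k, 19, n), (1, 39, b, x, k, 2, v), (18, 24, w, b, x, 8, q), (18, 24, w, x, q, 19, n), (18, 24, w, x, q, 2, v), (18, 24, w, x, y, 19, n), (18, 24, w, x, y, 2, v), (19, 39, w, b, x, 8, q), (19, 39, w, x, q, 19, n), (19, 39, w, x, q, 2, v), (19, 39, w, x, y, 19, n), (19, 39, w, x, y, 2, v), (20, 17, w, b, x, 8, q), (20, 17, w, x, q, 19, n), (20, 17, w, x, q, 2, v), (20, 17, w, x, y, 19, n), (20, 17, w, x, y, 2, v), (28, 26, w, b, x, 8, q), (28, 26, w, x, q, 19, n), (28, 26, w, x, q, 2, v), (28, 26, w, x, y, 19, n), (28, 26, w, x, y, 2, v), (32, 21, w, b, x, 8, q), (32, 21, w, x, q, 19, n), (32, 21, w, x, q, 2, v), (32, 21, w, x, y, 19, n), (32, 21, w, x, y, 2, v), (35, 29, w, b, x, 8, q), (35, 29, w, x, q, 19, n), (35, 29, w, x, q, 2, v), (35, 29, w, x, y, 19, n), (35, 29, w, x, y, 2, v), (39, 22, b, s, y, 12, w), (39, 22, b, x, k, 19, n), (39, 22, b, x, k, 2, v), (40, 17, b, s, y, 12, w), (40, 17, b, x, k, 19, n), (40, 17, b, x, k, 2, v), (5, 25, b, s, y, 12, w), (5, 25, b, x, k, 19, n), (5, 25, b, x, k, 2, v)}
Apply σ_{F = q}; surviving tuples: {(18, 24, w, b, x, 8, q), (19, 39, w, b, x, 8, q), (20, 17, w, b, x, 8, q), (28, 26, w, b, x, 8, q), (32, 21, w, b, x, 8, q), (35, 29, w, b, x, 8, q)}
Apply σ_{D ≠ 29}; surviving tuples: {(18, 24, w, b, x, 8, q), (19, 39, w, b, x, 8, q), (20, 17, w, b, x, 8, q), (28, 26, w, b, x, 8, q), (32, 21, w, b, x, 8, q)}
Projecting to F, E, D: {(q, x, 17), (q, x, 21), (q, x, 24), (q, x, 26), (q, x, 39)}

{(q, x, 17), (q, x, 21), (q, x, 24), (q, x, 26), (q, x, 39)}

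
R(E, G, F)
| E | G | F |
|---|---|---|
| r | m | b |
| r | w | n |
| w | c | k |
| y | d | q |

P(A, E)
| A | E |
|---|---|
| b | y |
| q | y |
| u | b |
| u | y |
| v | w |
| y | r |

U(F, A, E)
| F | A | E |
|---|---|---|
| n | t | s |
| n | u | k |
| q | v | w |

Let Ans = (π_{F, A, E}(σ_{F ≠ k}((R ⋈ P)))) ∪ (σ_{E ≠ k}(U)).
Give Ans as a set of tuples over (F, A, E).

R ⋈ P (natural join on E): {(r, m, b, y), (r, w, n, y), (w, c, k, v), (y, d, q, b), (y, d, q, q), (y, d, q, u)}
σ[F ≠ k]: keep tuples satisfying F ≠ k → {(r, m, b, y), (r, w, n, y), (y, d, q, b), (y, d, q, q), (y, d, q, u)}
π[F, A, E]: project onto (F, A, E) → {(b, y, r), (n, y, r), (q, b, y), (q, q, y), (q, u, y)}
σ[E ≠ k]: keep tuples satisfying E ≠ k → {(n, t, s), (q, v, w)}
Union: {(b, y, r), (n, y, r), (q, b, y), (q, q, y), (q, u, y)} with {(n, t, s), (q, v, w)} → {(b, y, r), (n, t, s), (n, y, r), (q, b, y), (q, q, y), (q, u, y), (q, v, w)}

{(b, y, r), (n, t, s), (n, y, r), (q, b, y), (q, q, y), (q, u, y), (q, v, w)}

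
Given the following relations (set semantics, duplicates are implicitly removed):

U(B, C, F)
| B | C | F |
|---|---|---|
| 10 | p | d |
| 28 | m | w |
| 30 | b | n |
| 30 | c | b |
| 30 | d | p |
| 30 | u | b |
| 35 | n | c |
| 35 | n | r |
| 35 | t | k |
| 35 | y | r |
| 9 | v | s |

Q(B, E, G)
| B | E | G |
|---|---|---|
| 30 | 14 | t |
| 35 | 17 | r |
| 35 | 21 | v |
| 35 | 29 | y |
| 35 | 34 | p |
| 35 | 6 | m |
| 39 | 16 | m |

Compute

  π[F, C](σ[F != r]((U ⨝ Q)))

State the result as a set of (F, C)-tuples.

{(b, c), (b, u), (c, n), (k, t), (n, b), (p, d)}

Joining U and Q on B yields {(30, b, n, 14, t), (30, c, b, 14, t), (30, d, p, 14, t), (30, u, b, 14, t), (35, n, c, 17, r), (35, n, c, 21, v), (35, n, c, 29, y), (35, n, c, 34, p), (35, n, c, 6, m), (35, n, r, 17, r), (35, n, r, 21, v), (35, n, r, 29, y), (35, n, r, 34, p), (35, n, r, 6, m), (35, t, k, 17, r), (35, t, k, 21, v), (35, t, k, 29, y), (35, t, k, 34, p), (35, t, k, 6, m), (35, y, r, 17, r), (35, y, r, 21, v), (35, y, r, 29, y), (35, y, r, 34, p), (35, y, r, 6, m)}.
Apply σ_{F != r}; surviving tuples: {(30, b, n, 14, t), (30, c, b, 14, t), (30, d, p, 14, t), (30, u, b, 14, t), (35, n, c, 17, r), (35, n, c, 21, v), (35, n, c, 29, y), (35, n, c, 34, p), (35, n, c, 6, m), (35, t, k, 17, r), (35, t, k, 21, v), (35, t, k, 29, y), (35, t, k, 34, p), (35, t, k, 6, m)}
Keep only column(s) F, C (8 duplicate(s) eliminated): {(b, c), (b, u), (c, n), (k, t), (n, b), (p, d)}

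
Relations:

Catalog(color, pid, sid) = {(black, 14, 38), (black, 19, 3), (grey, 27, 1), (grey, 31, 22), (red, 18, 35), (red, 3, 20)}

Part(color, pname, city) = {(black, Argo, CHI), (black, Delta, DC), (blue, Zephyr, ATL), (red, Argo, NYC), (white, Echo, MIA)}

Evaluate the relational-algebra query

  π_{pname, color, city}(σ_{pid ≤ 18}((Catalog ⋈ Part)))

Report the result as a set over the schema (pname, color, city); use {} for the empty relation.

{(Argo, black, CHI), (Argo, red, NYC), (Delta, black, DC)}

Natural join on color: {(black, 14, 38, Argo, CHI), (black, 14, 38, Delta, DC), (black, 19, 3, Argo, CHI), (black, 19, 3, Delta, DC), (red, 18, 35, Argo, NYC), (red, 3, 20, Argo, NYC)}
Filtering on pid ≤ 18 leaves {(black, 14, 38, Argo, CHI), (black, 14, 38, Delta, DC), (red, 18, 35, Argo, NYC), (red, 3, 20, Argo, NYC)}.
π[pname, color, city]: project onto (pname, color, city) (1 duplicate(s) eliminated) → {(Argo, black, CHI), (Argo, red, NYC), (Delta, black, DC)}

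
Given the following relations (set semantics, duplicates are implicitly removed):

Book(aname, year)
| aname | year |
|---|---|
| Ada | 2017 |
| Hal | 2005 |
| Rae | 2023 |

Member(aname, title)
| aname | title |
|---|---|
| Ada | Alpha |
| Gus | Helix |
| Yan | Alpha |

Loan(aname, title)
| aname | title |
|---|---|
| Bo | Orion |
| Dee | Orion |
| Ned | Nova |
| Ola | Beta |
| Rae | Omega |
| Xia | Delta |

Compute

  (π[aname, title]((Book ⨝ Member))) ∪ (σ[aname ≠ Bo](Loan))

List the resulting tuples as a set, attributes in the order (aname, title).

{(Ada, Alpha), (Dee, Orion), (Ned, Nova), (Ola, Beta), (Rae, Omega), (Xia, Delta)}

Natural join on aname: {(Ada, 2017, Alpha)}
Projecting to aname, title: {(Ada, Alpha)}
Filtering on aname ≠ Bo leaves {(Dee, Orion), (Ned, Nova), (Ola, Beta), (Rae, Omega), (Xia, Delta)}.
Union: {(Ada, Alpha)} with {(Dee, Orion), (Ned, Nova), (Ola, Beta), (Rae, Omega), (Xia, Delta)} → {(Ada, Alpha), (Dee, Orion), (Ned, Nova), (Ola, Beta), (Rae, Omega), (Xia, Delta)}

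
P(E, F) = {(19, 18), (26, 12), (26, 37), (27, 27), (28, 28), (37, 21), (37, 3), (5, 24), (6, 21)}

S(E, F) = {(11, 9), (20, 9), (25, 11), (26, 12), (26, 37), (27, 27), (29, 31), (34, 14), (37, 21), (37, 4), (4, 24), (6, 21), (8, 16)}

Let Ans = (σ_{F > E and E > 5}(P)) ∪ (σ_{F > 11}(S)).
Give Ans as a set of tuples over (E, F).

σ[F > E and E > 5]: keep tuples satisfying F > E and E > 5 → {(26, 37), (6, 21)}
σ[F > 11]: keep tuples satisfying F > 11 → {(26, 12), (26, 37), (27, 27), (29, 31), (34, 14), (37, 21), (4, 24), (6, 21), (8, 16)}
Set union of the two operands is {(26, 12), (26, 37), (27, 27), (29, 31), (34, 14), (37, 21), (4, 24), (6, 21), (8, 16)}.

{(26, 12), (26, 37), (27, 27), (29, 31), (34, 14), (37, 21), (4, 24), (6, 21), (8, 16)}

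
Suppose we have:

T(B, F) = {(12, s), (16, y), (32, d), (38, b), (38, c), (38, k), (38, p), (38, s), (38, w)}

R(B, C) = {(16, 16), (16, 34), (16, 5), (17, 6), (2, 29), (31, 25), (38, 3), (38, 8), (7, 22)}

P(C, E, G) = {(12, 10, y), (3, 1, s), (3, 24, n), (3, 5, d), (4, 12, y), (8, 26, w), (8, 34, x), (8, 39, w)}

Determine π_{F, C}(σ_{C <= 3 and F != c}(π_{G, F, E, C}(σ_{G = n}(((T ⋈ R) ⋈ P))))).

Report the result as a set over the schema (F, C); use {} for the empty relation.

T ⋈ R (natural join on B): {(16, y, 16), (16, y, 34), (16, y, 5), (38, b, 3), (38, b, 8), (38, c, 3), (38, c, 8), (38, k, 3), (38, k, 8), (38, p, 3), (38, p, 8), (38, s, 3), (38, s, 8), (38, w, 3), (38, w, 8)}
(T ⋈ R) ⋈ P (natural join on C): {(38, b, 3, 1, s), (38, b, 3, 24, n), (38, b, 3, 5, d), (38, b, 8, 26, w), (38, b, 8, 34, x), (38, b, 8, 39, w), (38, c, 3, 1, s), (38, c, 3, 24, n), (38, c, 3, 5, d), (38, c, 8, 26, w), (38, c, 8, 34, x), (38, c, 8, 39, w), (38, k, 3, 1, s), (38, k, 3, 24, n), (38, k, 3, 5, d), (38, k, 8, 26, w), (38, k, 8, 34, x), (38, k, 8, 39, w), (38, p, 3, 1, s), (38, p, 3, 24, n), (38, p, 3, 5, d), (38, p, 8, 26, w), (38, p, 8, 34, x), (38, p, 8, 39, w), (38, s, 3, 1, s), (38, s, 3, 24, n), (38, s, 3, 5, d), (38, s, 8, 26, w), (38, s, 8, 34, x), (38, s, 8, 39, w), (38, w, 3, 1, s), (38, w, 3, 24, n), (38, w, 3, 5, d), (38, w, 8, 26, w), (38, w, 8, 34, x), (38, w, 8, 39, w)}
Selection G = n: {(38, b, 3, 24, n), (38, c, 3, 24, n), (38, k, 3, 24, n), (38, p, 3, 24, n), (38, s, 3, 24, n), (38, w, 3, 24, n)}
π[G, F, E, C]: project onto (G, F, E, C) → {(n, b, 24, 3), (n, c, 24, 3), (n, k, 24, 3), (n, p, 24, 3), (n, s, 24, 3), (n, w, 24, 3)}
Selection C <= 3 and F != c: {(n, b, 24, 3), (n, k, 24, 3), (n, p, 24, 3), (n, s, 24, 3), (n, w, 24, 3)}
π[F, C]: project onto (F, C) → {(b, 3), (k, 3), (p, 3), (s, 3), (w, 3)}

{(b, 3), (k, 3), (p, 3), (s, 3), (w, 3)}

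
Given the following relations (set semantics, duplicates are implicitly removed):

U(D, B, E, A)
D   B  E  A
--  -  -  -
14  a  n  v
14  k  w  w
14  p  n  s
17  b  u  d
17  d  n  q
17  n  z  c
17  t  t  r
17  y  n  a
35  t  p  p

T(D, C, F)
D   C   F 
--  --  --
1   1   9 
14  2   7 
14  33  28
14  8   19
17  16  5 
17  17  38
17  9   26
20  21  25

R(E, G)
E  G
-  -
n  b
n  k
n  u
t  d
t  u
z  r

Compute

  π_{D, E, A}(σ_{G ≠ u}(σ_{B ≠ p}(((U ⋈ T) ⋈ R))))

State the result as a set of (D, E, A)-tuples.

{(14, n, v), (17, n, a), (17, n, q), (17, t, r), (17, z, c)}

U ⋈ T (natural join on D): {(14, a, n, v, 2, 7), (14, a, n, v, 33, 28), (14, a, n, v, 8, 19), (14, k, w, w, 2, 7), (14, k, w, w, 33, 28), (14, k, w, w, 8, 19), (14, p, n, s, 2, 7), (14, p, n, s, 33, 28), (14, p, n, s, 8, 19), (17, b, u, d, 16, 5), (17, b, u, d, 17, 38), (17, b, u, d, 9, 26), (17, d, n, q, 16, 5), (17, d, n, q, 17, 38), (17, d, n, q, 9, 26), (17, n, z, c, 16, 5), (17, n, z, c, 17, 38), (17, n, z, c, 9, 26), (17, t, t, r, 16, 5), (17, t, t, r, 17, 38), (17, t, t, r, 9, 26), (17, y, n, a, 16, 5), (17, y, n, a, 17, 38), (17, y, n, a, 9, 26)}
(U ⋈ T) ⋈ R (natural join on E): {(14, a, n, v, 2, 7, b), (14, a, n, v, 2, 7, k), (14, a, n, v, 2, 7, u), (14, a, n, v, 33, 28, b), (14, a, n, v, 33, 28, k), (14, a, n, v, 33, 28, u), (14, a, n, v, 8, 19, b), (14, a, n, v, 8, 19, k), (14, a, n, v, 8, 19, u), (14, p, n, s, 2, 7, b), (14, p, n, s, 2, 7, k), (14, p, n, s, 2, 7, u), (14, p, n, s, 33, 28, b), (14, p, n, s, 33, 28, k), (14, p, n, s, 33, 28, u), (14, p, n, s, 8, 19, b), (14, p, n, s, 8, 19, k), (14, p, n, s, 8, 19, u), (17, d, n, q, 16, 5, b), (17, d, n, q, 16, 5, k), (17, d, n, q, 16, 5, u), (17, d, n, q, 17, 38, b), (17, d, n, q, 17, 38, k), (17, d, n, q, 17, 38, u), (17, d, n, q, 9, 26, b), (17, d, n, q, 9, 26, k), (17, d, n, q, 9, 26, u), (17, n, z, c, 16, 5, r), (17, n, z, c, 17, 38, r), (17, n, z, c, 9, 26, r), (17, t, t, r, 16, 5, d), (17, t, t, r, 16, 5, u), (17, t, t, r, 17, 38, d), (17, t, t, r, 17, 38, u), (17, t, t, r, 9, 26, d), (17, t, t, r, 9, 26, u), (17, y, n, a, 16, 5, b), (17, y, n, a, 16, 5, k), (17, y, n, a, 16, 5, u), (17, y, n, a, 17, 38, b), (17, y, n, a, 17, 38, k), (17, y, n, a, 17, 38, u), (17, y, n, a, 9, 26, b), (17, y, n, a, 9, 26, k), (17, y, n, a, 9, 26, u)}
Filtering on B ≠ p leaves {(14, a, n, v, 2, 7, b), (14, a, n, v, 2, 7, k), (14, a, n, v, 2, 7, u), (14, a, n, v, 33, 28, b), (14, a, n, v, 33, 28, k), (14, a, n, v, 33, 28, u), (14, a, n, v, 8, 19, b), (14, a, n, v, 8, 19, k), (14, a, n, v, 8, 19, u), (17, d, n, q, 16, 5, b), (17, d, n, q, 16, 5, k), (17, d, n, q, 16, 5, u), (17, d, n, q, 17, 38, b), (17, d, n, q, 17, 38, k), (17, d, n, q, 17, 38, u), (17, d, n, q, 9, 26, b), (17, d, n, q, 9, 26, k), (17, d, n, q, 9, 26, u), (17, n, z, c, 16, 5, r), (17, n, z, c, 17, 38, r), (17, n, z, c, 9, 26, r), (17, t, t, r, 16, 5, d), (17, t, t, r, 16, 5, u), (17, t, t, r, 17, 38, d), (17, t, t, r, 17, 38, u), (17, t, t, r, 9, 26, d), (17, t, t, r, 9, 26, u), (17, y, n, a, 16, 5, b), (17, y, n, a, 16, 5, k), (17, y, n, a, 16, 5, u), (17, y, n, a, 17, 38, b), (17, y, n, a, 17, 38, k), (17, y, n, a, 17, 38, u), (17, y, n, a, 9, 26, b), (17, y, n, a, 9, 26, k), (17, y, n, a, 9, 26, u)}.
Filtering on G ≠ u leaves {(14, a, n, v, 2, 7, b), (14, a, n, v, 2, 7, k), (14, a, n, v, 33, 28, b), (14, a, n, v, 33, 28, k), (14, a, n, v, 8, 19, b), (14, a, n, v, 8, 19, k), (17, d, n, q, 16, 5, b), (17, d, n, q, 16, 5, k), (17, d, n, q, 17, 38, b), (17, d, n, q, 17, 38, k), (17, d, n, q, 9, 26, b), (17, d, n, q, 9, 26, k), (17, n, z, c, 16, 5, r), (17, n, z, c, 17, 38, r), (17, n, z, c, 9, 26, r), (17, t, t, r, 16, 5, d), (17, t, t, r, 17, 38, d), (17, t, t, r, 9, 26, d), (17, y, n, a, 16, 5, b), (17, y, n, a, 16, 5, k), (17, y, n, a, 17, 38, b), (17, y, n, a, 17, 38, k), (17, y, n, a, 9, 26, b), (17, y, n, a, 9, 26, k)}.
Keep only column(s) D, E, A (19 duplicate(s) eliminated): {(14, n, v), (17, n, a), (17, n, q), (17, t, r), (17, z, c)}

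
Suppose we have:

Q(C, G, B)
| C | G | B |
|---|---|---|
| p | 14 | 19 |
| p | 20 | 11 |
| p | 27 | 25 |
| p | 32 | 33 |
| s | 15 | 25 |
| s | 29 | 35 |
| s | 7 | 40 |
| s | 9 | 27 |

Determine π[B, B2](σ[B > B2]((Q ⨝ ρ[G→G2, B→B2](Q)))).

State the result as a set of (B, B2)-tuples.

ρ[G→G2, B→B2]: schema becomes (C, G2, B2); tuples unchanged.
Natural join on C: {(p, 14, 19, 14, 19), (p, 14, 19, 20, 11), (p, 14, 19, 27, 25), (p, 14, 19, 32, 33), (p, 20, 11, 14, 19), (p, 20, 11, 20, 11), (p, 20, 11, 27, 25), (p, 20, 11, 32, 33), (p, 27, 25, 14, 19), (p, 27, 25, 20, 11), (p, 27, 25, 27, 25), (p, 27, 25, 32, 33), (p, 32, 33, 14, 19), (p, 32, 33, 20, 11), (p, 32, 33, 27, 25), (p, 32, 33, 32, 33), (s, 15, 25, 15, 25), (s, 15, 25, 29, 35), (s, 15, 25, 7, 40), (s, 15, 25, 9, 27), (s, 29, 35, 15, 25), (s, 29, 35, 29, 35), (s, 29, 35, 7, 40), (s, 29, 35, 9, 27), (s, 7, 40, 15, 25), (s, 7, 40, 29, 35), (s, 7, 40, 7, 40), (s, 7, 40, 9, 27), (s, 9, 27, 15, 25), (s, 9, 27, 29, 35), (s, 9, 27, 7, 40), (s, 9, 27, 9, 27)}
Selection B > B2: {(p, 14, 19, 20, 11), (p, 27, 25, 14, 19), (p, 27, 25, 20, 11), (p, 32, 33, 14, 19), (p, 32, 33, 20, 11), (p, 32, 33, 27, 25), (s, 29, 35, 15, 25), (s, 29, 35, 9, 27), (s, 7, 40, 15, 25), (s, 7, 40, 29, 35), (s, 7, 40, 9, 27), (s, 9, 27, 15, 25)}
Projecting to B, B2: {(19, 11), (25, 11), (25, 19), (27, 25), (33, 11), (33, 19), (33, 25), (35, 25), (35, 27), (40, 25), (40, 27), (40, 35)}

{(19, 11), (25, 11), (25, 19), (27, 25), (33, 11), (33, 19), (33, 25), (35, 25), (35, 27), (40, 25), (40, 27), (40, 35)}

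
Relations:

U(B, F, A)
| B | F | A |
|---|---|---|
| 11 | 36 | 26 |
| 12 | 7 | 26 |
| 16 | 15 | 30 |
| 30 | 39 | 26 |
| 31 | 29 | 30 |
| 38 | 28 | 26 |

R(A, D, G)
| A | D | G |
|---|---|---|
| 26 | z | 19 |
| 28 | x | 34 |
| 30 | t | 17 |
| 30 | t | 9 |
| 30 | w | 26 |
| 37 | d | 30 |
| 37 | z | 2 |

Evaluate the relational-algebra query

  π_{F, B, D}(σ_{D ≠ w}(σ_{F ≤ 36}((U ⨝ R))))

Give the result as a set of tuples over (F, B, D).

U ⋈ R (natural join on A): {(11, 36, 26, z, 19), (12, 7, 26, z, 19), (16, 15, 30, t, 17), (16, 15, 30, t, 9), (16, 15, 30, w, 26), (30, 39, 26, z, 19), (31, 29, 30, t, 17), (31, 29, 30, t, 9), (31, 29, 30, w, 26), (38, 28, 26, z, 19)}
Filtering on F ≤ 36 leaves {(11, 36, 26, z, 19), (12, 7, 26, z, 19), (16, 15, 30, t, 17), (16, 15, 30, t, 9), (16, 15, 30, w, 26), (31, 29, 30, t, 17), (31, 29, 30, t, 9), (31, 29, 30, w, 26), (38, 28, 26, z, 19)}.
Filtering on D ≠ w leaves {(11, 36, 26, z, 19), (12, 7, 26, z, 19), (16, 15, 30, t, 17), (16, 15, 30, t, 9), (31, 29, 30, t, 17), (31, 29, 30, t, 9), (38, 28, 26, z, 19)}.
π_{F, B, D} gives {(15, 16, t), (28, 38, z), (29, 31, t), (36, 11, z), (7, 12, z)} (2 duplicate(s) eliminated).

{(15, 16, t), (28, 38, z), (29, 31, t), (36, 11, z), (7, 12, z)}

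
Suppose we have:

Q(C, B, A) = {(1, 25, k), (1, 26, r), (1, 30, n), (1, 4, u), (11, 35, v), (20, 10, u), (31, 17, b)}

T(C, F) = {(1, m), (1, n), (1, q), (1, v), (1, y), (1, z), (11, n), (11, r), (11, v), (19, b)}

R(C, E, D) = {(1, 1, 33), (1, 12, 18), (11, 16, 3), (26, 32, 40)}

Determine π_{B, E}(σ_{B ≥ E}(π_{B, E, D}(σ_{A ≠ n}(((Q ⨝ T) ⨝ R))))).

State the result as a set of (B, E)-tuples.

Joining Q and T on C yields {(1, 25, k, m), (1, 25, k, n), (1, 25, k, q), (1, 25, k, v), (1, 25, k, y), (1, 25, k, z), (1, 26, r, m), (1, 26, r, n), (1, 26, r, q), (1, 26, r, v), (1, 26, r, y), (1, 26, r, z), (1, 30, n, m), (1, 30, n, n), (1, 30, n, q), (1, 30, n, v), (1, 30, n, y), (1, 30, n, z), (1, 4, u, m), (1, 4, u, n), (1, 4, u, q), (1, 4, u, v), (1, 4, u, y), (1, 4, u, z), (11, 35, v, n), (11, 35, v, r), (11, 35, v, v)}.
Joining (Q ⨝ T) and R on C yields {(1, 25, k, m, 1, 33), (1, 25, k, m, 12, 18), (1, 25, k, n, 1, 33), (1, 25, k, n, 12, 18), (1, 25, k, q, 1, 33), (1, 25, k, q, 12, 18), (1, 25, k, v, 1, 33), (1, 25, k, v, 12, 18), (1, 25, k, y, 1, 33), (1, 25, k, y, 12, 18), (1, 25, k, z, 1, 33), (1, 25, k, z, 12, 18), (1, 26, r, m, 1, 33), (1, 26, r, m, 12, 18), (1, 26, r, n, 1, 33), (1, 26, r, n, 12, 18), (1, 26, r, q, 1, 33), (1, 26, r, q, 12, 18), (1, 26, r, v, 1, 33), (1, 26, r, v, 12, 18), (1, 26, r, y, 1, 33), (1, 26, r, y, 12, 18), (1, 26, r, z, 1, 33), (1, 26, r, z, 12, 18), (1, 30, n, m, 1, 33), (1, 30, n, m, 12, 18), (1, 30, n, n, 1, 33), (1, 30, n, n, 12, 18), (1, 30, n, q, 1, 33), (1, 30, n, q, 12, 18), (1, 30, n, v, 1, 33), (1, 30, n, v, 12, 18), (1, 30, n, y, 1, 33), (1, 30, n, y, 12, 18), (1, 30, n, z, 1, 33), (1, 30, n, z, 12, 18), (1, 4, u, m, 1, 33), (1, 4, u, m, 12, 18), (1, 4, u, n, 1, 33), (1, 4, u, n, 12, 18), (1, 4, u, q, 1, 33), (1, 4, u, q, 12, 18), (1, 4, u, v, 1, 33), (1, 4, u, v, 12, 18), (1, 4, u, y, 1, 33), (1, 4, u, y, 12, 18), (1, 4, u, z, 1, 33), (1, 4, u, z, 12, 18), (11, 35, v, n, 16, 3), (11, 35, v, r, 16, 3), (11, 35, v, v, 16, 3)}.
Selection A ≠ n: {(1, 25, k, m, 1, 33), (1, 25, k, m, 12, 18), (1, 25, k, n, 1, 33), (1, 25, k, n, 12, 18), (1, 25, k, q, 1, 33), (1, 25, k, q, 12, 18), (1, 25, k, v, 1, 33), (1, 25, k, v, 12, 18), (1, 25, k, y, 1, 33), (1, 25, k, y, 12, 18), (1, 25, k, z, 1, 33), (1, 25, k, z, 12, 18), (1, 26, r, m, 1, 33), (1, 26, r, m, 12, 18), (1, 26, r, n, 1, 33), (1, 26, r, n, 12, 18), (1, 26, r, q, 1, 33), (1, 26, r, q, 12, 18), (1, 26, r, v, 1, 33), (1, 26, r, v, 12, 18), (1, 26, r, y, 1, 33), (1, 26, r, y, 12, 18), (1, 26, r, z, 1, 33), (1, 26, r, z, 12, 18), (1, 4, u, m, 1, 33), (1, 4, u, m, 12, 18), (1, 4, u, n, 1, 33), (1, 4, u, n, 12, 18), (1, 4, u, q, 1, 33), (1, 4, u, q, 12, 18), (1, 4, u, v, 1, 33), (1, 4, u, v, 12, 18), (1, 4, u, y, 1, 33), (1, 4, u, y, 12, 18), (1, 4, u, z, 1, 33), (1, 4, u, z, 12, 18), (11, 35, v, n, 16, 3), (11, 35, v, r, 16, 3), (11, 35, v, v, 16, 3)}
Keep only column(s) B, E, D (32 duplicate(s) eliminated): {(25, 1, 33), (25, 12, 18), (26, 1, 33), (26, 12, 18), (35, 16, 3), (4, 1, 33), (4, 12, 18)}
Selection B ≥ E: {(25, 1, 33), (25, 12, 18), (26, 1, 33), (26, 12, 18), (35, 16, 3), (4, 1, 33)}
Keep only column(s) B, E: {(25, 1), (25, 12), (26, 1), (26, 12), (35, 16), (4, 1)}

{(25, 1), (25, 12), (26, 1), (26, 12), (35, 16), (4, 1)}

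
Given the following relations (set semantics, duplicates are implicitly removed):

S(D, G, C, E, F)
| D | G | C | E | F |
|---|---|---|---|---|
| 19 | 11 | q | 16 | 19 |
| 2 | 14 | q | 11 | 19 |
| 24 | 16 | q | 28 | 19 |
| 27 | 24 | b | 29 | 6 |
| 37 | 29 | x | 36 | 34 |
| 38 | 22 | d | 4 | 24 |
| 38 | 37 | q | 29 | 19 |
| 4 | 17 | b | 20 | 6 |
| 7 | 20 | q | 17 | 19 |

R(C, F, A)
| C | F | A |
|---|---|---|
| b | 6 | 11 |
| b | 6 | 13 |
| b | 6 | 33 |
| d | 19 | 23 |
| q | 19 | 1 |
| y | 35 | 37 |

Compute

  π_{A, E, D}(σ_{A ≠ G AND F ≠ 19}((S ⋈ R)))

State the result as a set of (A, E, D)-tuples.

S ⋈ R (natural join on C, F): {(19, 11, q, 16, 19, 1), (2, 14, q, 11, 19, 1), (24, 16, q, 28, 19, 1), (27, 24, b, 29, 6, 11), (27, 24, b, 29, 6, 13), (27, 24, b, 29, 6, 33), (38, 37, q, 29, 19, 1), (4, 17, b, 20, 6, 11), (4, 17, b, 20, 6, 13), (4, 17, b, 20, 6, 33), (7, 20, q, 17, 19, 1)}
Filtering on A ≠ G AND F ≠ 19 leaves {(27, 24, b, 29, 6, 11), (27, 24, b, 29, 6, 13), (27, 24, b, 29, 6, 33), (4, 17, b, 20, 6, 11), (4, 17, b, 20, 6, 13), (4, 17, b, 20, 6, 33)}.
π_{A, E, D} gives {(11, 20, 4), (11, 29, 27), (13, 20, 4), (13, 29, 27), (33, 20, 4), (33, 29, 27)}.

{(11, 20, 4), (11, 29, 27), (13, 20, 4), (13, 29, 27), (33, 20, 4), (33, 29, 27)}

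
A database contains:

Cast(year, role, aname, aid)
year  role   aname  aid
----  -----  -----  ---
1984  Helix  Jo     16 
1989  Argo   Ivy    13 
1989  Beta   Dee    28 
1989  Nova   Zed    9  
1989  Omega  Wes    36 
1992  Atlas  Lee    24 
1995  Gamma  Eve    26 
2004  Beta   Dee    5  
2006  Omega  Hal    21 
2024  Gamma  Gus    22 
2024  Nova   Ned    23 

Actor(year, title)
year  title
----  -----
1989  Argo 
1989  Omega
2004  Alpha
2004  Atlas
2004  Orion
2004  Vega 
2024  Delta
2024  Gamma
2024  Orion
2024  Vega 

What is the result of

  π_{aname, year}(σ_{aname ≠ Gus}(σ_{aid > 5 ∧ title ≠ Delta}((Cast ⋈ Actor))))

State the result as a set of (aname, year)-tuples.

{(Dee, 1989), (Ivy, 1989), (Ned, 2024), (Wes, 1989), (Zed, 1989)}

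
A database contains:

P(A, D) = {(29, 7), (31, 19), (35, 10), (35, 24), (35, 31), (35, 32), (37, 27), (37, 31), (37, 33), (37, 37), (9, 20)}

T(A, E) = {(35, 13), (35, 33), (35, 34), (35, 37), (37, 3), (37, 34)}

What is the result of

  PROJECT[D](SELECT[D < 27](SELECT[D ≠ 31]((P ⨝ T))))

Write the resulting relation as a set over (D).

{10, 24}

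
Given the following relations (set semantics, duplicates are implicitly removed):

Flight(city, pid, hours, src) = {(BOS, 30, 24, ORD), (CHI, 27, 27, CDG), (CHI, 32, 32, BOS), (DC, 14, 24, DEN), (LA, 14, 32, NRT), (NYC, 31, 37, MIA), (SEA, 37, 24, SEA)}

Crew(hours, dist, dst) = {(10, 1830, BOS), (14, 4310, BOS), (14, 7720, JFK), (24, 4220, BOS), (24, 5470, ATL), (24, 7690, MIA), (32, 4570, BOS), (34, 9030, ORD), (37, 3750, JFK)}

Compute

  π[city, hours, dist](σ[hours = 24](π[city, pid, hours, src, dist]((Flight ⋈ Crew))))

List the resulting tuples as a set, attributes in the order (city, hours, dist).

Natural join on hours: {(BOS, 30, 24, ORD, 4220, BOS), (BOS, 30, 24, ORD, 5470, ATL), (BOS, 30, 24, ORD, 7690, MIA), (CHI, 32, 32, BOS, 4570, BOS), (DC, 14, 24, DEN, 4220, BOS), (DC, 14, 24, DEN, 5470, ATL), (DC, 14, 24, DEN, 7690, MIA), (LA, 14, 32, NRT, 4570, BOS), (NYC, 31, 37, MIA, 3750, JFK), (SEA, 37, 24, SEA, 4220, BOS), (SEA, 37, 24, SEA, 5470, ATL), (SEA, 37, 24, SEA, 7690, MIA)}
π_{city, pid, hours, src, dist} gives {(BOS, 30, 24, ORD, 4220), (BOS, 30, 24, ORD, 5470), (BOS, 30, 24, ORD, 7690), (CHI, 32, 32, BOS, 4570), (DC, 14, 24, DEN, 4220), (DC, 14, 24, DEN, 5470), (DC, 14, 24, DEN, 7690), (LA, 14, 32, NRT, 4570), (NYC, 31, 37, MIA, 3750), (SEA, 37, 24, SEA, 4220), (SEA, 37, 24, SEA, 5470), (SEA, 37, 24, SEA, 7690)}.
Apply σ_{hours = 24}; surviving tuples: {(BOS, 30, 24, ORD, 4220), (BOS, 30, 24, ORD, 5470), (BOS, 30, 24, ORD, 7690), (DC, 14, 24, DEN, 4220), (DC, 14, 24, DEN, 5470), (DC, 14, 24, DEN, 7690), (SEA, 37, 24, SEA, 4220), (SEA, 37, 24, SEA, 5470), (SEA, 37, 24, SEA, 7690)}
π_{city, hours, dist} gives {(BOS, 24, 4220), (BOS, 24, 5470), (BOS, 24, 7690), (DC, 24, 4220), (DC, 24, 5470), (DC, 24, 7690), (SEA, 24, 4220), (SEA, 24, 5470), (SEA, 24, 7690)}.

{(BOS, 24, 4220), (BOS, 24, 5470), (BOS, 24, 7690), (DC, 24, 4220), (DC, 24, 5470), (DC, 24, 7690), (SEA, 24, 4220), (SEA, 24, 5470), (SEA, 24, 7690)}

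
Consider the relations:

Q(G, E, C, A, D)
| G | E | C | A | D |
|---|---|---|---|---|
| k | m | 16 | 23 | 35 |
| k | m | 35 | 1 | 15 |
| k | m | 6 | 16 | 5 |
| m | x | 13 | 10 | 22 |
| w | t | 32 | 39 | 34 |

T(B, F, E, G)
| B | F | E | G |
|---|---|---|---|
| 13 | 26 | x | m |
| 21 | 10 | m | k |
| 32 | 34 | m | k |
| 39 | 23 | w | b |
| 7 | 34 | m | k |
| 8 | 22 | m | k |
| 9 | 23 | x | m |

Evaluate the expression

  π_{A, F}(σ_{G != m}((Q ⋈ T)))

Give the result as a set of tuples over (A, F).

Q ⋈ T (natural join on G, E): {(k, m, 16, 23, 35, 21, 10), (k, m, 16, 23, 35, 32, 34), (k, m, 16, 23, 35, 7, 34), (k, m, 16, 23, 35, 8, 22), (k, m, 35, 1, 15, 21, 10), (k, m, 35, 1, 15, 32, 34), (k, m, 35, 1, 15, 7, 34), (k, m, 35, 1, 15, 8, 22), (k, m, 6, 16, 5, 21, 10), (k, m, 6, 16, 5, 32, 34), (k, m, 6, 16, 5, 7, 34), (k, m, 6, 16, 5, 8, 22), (m, x, 13, 10, 22, 13, 26), (m, x, 13, 10, 22, 9, 23)}
σ[G != m]: keep tuples satisfying G != m → {(k, m, 16, 23, 35, 21, 10), (k, m, 16, 23, 35, 32, 34), (k, m, 16, 23, 35, 7, 34), (k, m, 16, 23, 35, 8, 22), (k, m, 35, 1, 15, 21, 10), (k, m, 35, 1, 15, 32, 34), (k, m, 35, 1, 15, 7, 34), (k, m, 35, 1, 15, 8, 22), (k, m, 6, 16, 5, 21, 10), (k, m, 6, 16, 5, 32, 34), (k, m, 6, 16, 5, 7, 34), (k, m, 6, 16, 5, 8, 22)}
Projecting to A, F (3 duplicate(s) eliminated): {(1, 10), (1, 22), (1, 34), (16, 10), (16, 22), (16, 34), (23, 10), (23, 22), (23, 34)}

{(1, 10), (1, 22), (1, 34), (16, 10), (16, 22), (16, 34), (23, 10), (23, 22), (23, 34)}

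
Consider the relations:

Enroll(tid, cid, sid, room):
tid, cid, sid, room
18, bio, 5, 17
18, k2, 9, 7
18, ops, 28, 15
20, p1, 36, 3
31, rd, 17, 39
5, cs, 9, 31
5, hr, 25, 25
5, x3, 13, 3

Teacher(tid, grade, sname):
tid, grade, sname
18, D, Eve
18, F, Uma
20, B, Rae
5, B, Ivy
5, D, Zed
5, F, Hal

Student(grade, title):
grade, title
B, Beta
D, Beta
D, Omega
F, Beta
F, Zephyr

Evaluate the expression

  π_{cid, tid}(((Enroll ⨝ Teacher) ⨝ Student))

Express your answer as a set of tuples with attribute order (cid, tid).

Natural join on tid: {(18, bio, 5, 17, D, Eve), (18, bio, 5, 17, F, Uma), (18, k2, 9, 7, D, Eve), (18, k2, 9, 7, F, Uma), (18, ops, 28, 15, D, Eve), (18, ops, 28, 15, F, Uma), (20, p1, 36, 3, B, Rae), (5, cs, 9, 31, B, Ivy), (5, cs, 9, 31, D, Zed), (5, cs, 9, 31, F, Hal), (5, hr, 25, 25, B, Ivy), (5, hr, 25, 25, D, Zed), (5, hr, 25, 25, F, Hal), (5, x3, 13, 3, B, Ivy), (5, x3, 13, 3, D, Zed), (5, x3, 13, 3, F, Hal)}
Natural join on grade: {(18, bio, 5, 17, D, Eve, Beta), (18, bio, 5, 17, D, Eve, Omega), (18, bio, 5, 17, F, Uma, Beta), (18, bio, 5, 17, F, Uma, Zephyr), (18, k2, 9, 7, D, Eve, Beta), (18, k2, 9, 7, D, Eve, Omega), (18, k2, 9, 7, F, Uma, Beta), (18, k2, 9, 7, F, Uma, Zephyr), (18, ops, 28, 15, D, Eve, Beta), (18, ops, 28, 15, D, Eve, Omega), (18, ops, 28, 15, F, Uma, Beta), (18, ops, 28, 15, F, Uma, Zephyr), (20, p1, 36, 3, B, Rae, Beta), (5, cs, 9, 31, B, Ivy, Beta), (5, cs, 9, 31, D, Zed, Beta), (5, cs, 9, 31, D, Zed, Omega), (5, cs, 9, 31, F, Hal, Beta), (5, cs, 9, 31, F, Hal, Zephyr), (5, hr, 25, 25, B, Ivy, Beta), (5, hr, 25, 25, D, Zed, Beta), (5, hr, 25, 25, D, Zed, Omega), (5, hr, 25, 25, F, Hal, Beta), (5, hr, 25, 25, F, Hal, Zephyr), (5, x3, 13, 3, B, Ivy, Beta), (5, x3, 13, 3, D, Zed, Beta), (5, x3, 13, 3, D, Zed, Omega), (5, x3, 13, 3, F, Hal, Beta), (5, x3, 13, 3, F, Hal, Zephyr)}
Keep only column(s) cid, tid (21 duplicate(s) eliminated): {(bio, 18), (cs, 5), (hr, 5), (k2, 18), (ops, 18), (p1, 20), (x3, 5)}

{(bio, 18), (cs, 5), (hr, 5), (k2, 18), (ops, 18), (p1, 20), (x3, 5)}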